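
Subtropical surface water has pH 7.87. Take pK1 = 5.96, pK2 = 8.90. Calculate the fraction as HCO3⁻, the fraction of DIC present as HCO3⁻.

α₁ = 1 / (1 + [H⁺]/K1 + K2/[H⁺]) = 1 / (1 + 10^-1.91 + 10^-1.03)
   = 1 / (1 + 0.012303 + 0.093325) = 1/1.1056 = 0.9045

α₁ = 0.904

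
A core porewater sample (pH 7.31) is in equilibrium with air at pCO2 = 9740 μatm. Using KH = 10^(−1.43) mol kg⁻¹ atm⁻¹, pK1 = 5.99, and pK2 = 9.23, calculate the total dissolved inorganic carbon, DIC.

[CO2*] = KH · pCO2 = 10^(−1.43) × 9740×10^-6 = 3.619×10^-4 mol/kg
α₀ = 1/(1 + K1/[H⁺] + K1K2/[H⁺]²) = 1/(1 + 10^+1.32 + 10^-0.60) = 0.04516
DIC = [CO2*]/α₀ = 3.619×10^-4 / 0.04516 = 8.01 mmol/kg

DIC = 8.01 mmol/kg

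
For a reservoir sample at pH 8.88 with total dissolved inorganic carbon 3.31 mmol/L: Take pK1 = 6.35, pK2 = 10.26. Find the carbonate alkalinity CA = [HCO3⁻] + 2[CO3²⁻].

CA = 3.43 mmol/L

CA = [HCO3⁻] + 2[CO3²⁻] = (α₁ + 2α₂)·DIC
At pH 8.88: [H⁺]/K1 = 10^-2.53 = 0.0029512, K2/[H⁺] = 10^-1.38 = 0.041687
α₁ = 1/(1 + 0.0029512 + 0.041687) = 1/1.0446 = 0.9573; α₂ = α₁·K2/[H⁺] = 0.03991
α₁ + 2α₂ = 1.0371
CA = 1.0371 × 3.31 = 3.43 mmol/L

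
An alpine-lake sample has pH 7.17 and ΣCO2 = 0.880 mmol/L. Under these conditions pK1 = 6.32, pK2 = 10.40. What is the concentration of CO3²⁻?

α₂ = 1 / (1 + [H⁺]/K2 + [H⁺]²/(K1K2)) = 1 / (1 + 10^+3.23 + 10^+2.38)
   = 1 / (1 + 1698.2 + 239.88) = 1/1939.1 = 0.0005157
[CO3²⁻] = α₂ × DIC = 0.0005157 × 0.880 = 0.000454 mmol/L = 0.454 μmol/L

[CO3²⁻] = 0.454 μmol/L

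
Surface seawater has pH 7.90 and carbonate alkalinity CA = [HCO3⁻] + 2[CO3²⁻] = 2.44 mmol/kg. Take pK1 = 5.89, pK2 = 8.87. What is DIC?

DIC = 2.24 mmol/kg

CA = [HCO3⁻] + 2[CO3²⁻] = (α₁ + 2α₂)·DIC
At pH 7.90: [H⁺]/K1 = 10^-2.01 = 0.0097724, K2/[H⁺] = 10^-0.97 = 0.10715
α₁ = 1/(1 + 0.0097724 + 0.10715) = 1/1.1169 = 0.8953; α₂ = α₁·K2/[H⁺] = 0.09593
α₁ + 2α₂ = 1.0872
DIC = CA / (α₁ + 2α₂) = 2.44 / 1.0872 = 2.24 mmol/kg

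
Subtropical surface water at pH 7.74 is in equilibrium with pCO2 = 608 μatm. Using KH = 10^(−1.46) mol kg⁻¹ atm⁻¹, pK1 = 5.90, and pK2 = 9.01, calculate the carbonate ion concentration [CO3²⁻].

[CO3²⁻] = 0.0783 mmol/kg

[CO2*] = KH · pCO2 = 10^(−1.46) × 608×10^-6 = 2.108×10^-5 mol/kg
α₀ = 1/(1 + K1/[H⁺] + K1K2/[H⁺]²) = 1/(1 + 10^+1.84 + 10^+0.57) = 0.01353
DIC = [CO2*]/α₀ = 2.108×10^-5 / 0.01353 = 1.558 mmol/kg
[CO3²⁻] = α₂·DIC; α₂ = 0.05028, so [CO3²⁻] = 0.05028 × 1.558 = 0.0783 mmol/kg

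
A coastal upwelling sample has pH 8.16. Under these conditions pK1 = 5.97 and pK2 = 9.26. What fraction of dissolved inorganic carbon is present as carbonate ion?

α₂ = 0.0732

α₂ = 1 / (1 + [H⁺]/K2 + [H⁺]²/(K1K2)) = 1 / (1 + 10^+1.10 + 10^-1.09)
   = 1 / (1 + 12.589 + 0.081283) = 1/13.671 = 0.07315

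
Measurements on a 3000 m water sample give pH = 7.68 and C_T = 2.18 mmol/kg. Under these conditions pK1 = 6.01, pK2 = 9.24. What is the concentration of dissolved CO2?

[CO2*] = 0.0444 mmol/kg

α₀ = 1 / (1 + K1/[H⁺] + K1K2/[H⁺]²) = 1 / (1 + 10^+1.67 + 10^+0.11)
   = 1 / (1 + 46.774 + 1.2882) = 1/49.062 = 0.02038
[CO2*] = α₀ × DIC = 0.02038 × 2.18 = 0.0444 mmol/kg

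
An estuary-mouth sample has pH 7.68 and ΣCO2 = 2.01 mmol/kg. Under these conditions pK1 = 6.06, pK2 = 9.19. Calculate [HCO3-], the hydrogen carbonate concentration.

[HCO3⁻] = 1.91 mmol/kg

α₁ = 1 / (1 + [H⁺]/K1 + K2/[H⁺]) = 1 / (1 + 10^-1.62 + 10^-1.51)
   = 1 / (1 + 0.023988 + 0.030903) = 1/1.0549 = 0.9480
[HCO3⁻] = α₁ × DIC = 0.9480 × 2.01 = 1.91 mmol/kg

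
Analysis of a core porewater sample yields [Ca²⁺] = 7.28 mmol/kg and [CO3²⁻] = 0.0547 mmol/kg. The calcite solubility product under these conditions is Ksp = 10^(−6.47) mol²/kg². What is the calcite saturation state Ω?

Ksp = 10^(−6.47) = 3.388×10^-7
Ω = [Ca²⁺][CO3²⁻]/Ksp = (7.28×10^-3)(0.0547×10^-3) / 3.388×10^-7 = 1.18

Ω = 1.18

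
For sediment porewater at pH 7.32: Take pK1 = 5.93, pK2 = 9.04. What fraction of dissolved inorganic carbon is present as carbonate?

α₂ = 0.0180

α₂ = 1 / (1 + [H⁺]/K2 + [H⁺]²/(K1K2)) = 1 / (1 + 10^+1.72 + 10^+0.33)
   = 1 / (1 + 52.481 + 2.1380) = 1/55.619 = 0.01798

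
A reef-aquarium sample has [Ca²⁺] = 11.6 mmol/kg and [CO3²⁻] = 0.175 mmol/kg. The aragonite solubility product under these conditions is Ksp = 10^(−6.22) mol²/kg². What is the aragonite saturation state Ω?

Ω = 3.37

Ksp = 10^(−6.22) = 6.026×10^-7
Ω = [Ca²⁺][CO3²⁻]/Ksp = (11.6×10^-3)(0.175×10^-3) / 6.026×10^-7 = 3.37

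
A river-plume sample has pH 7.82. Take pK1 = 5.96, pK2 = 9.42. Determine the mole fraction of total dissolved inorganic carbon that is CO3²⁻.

α₂ = 0.0242

α₂ = 1 / (1 + [H⁺]/K2 + [H⁺]²/(K1K2)) = 1 / (1 + 10^+1.60 + 10^-0.26)
   = 1 / (1 + 39.811 + 0.54954) = 1/41.360 = 0.02418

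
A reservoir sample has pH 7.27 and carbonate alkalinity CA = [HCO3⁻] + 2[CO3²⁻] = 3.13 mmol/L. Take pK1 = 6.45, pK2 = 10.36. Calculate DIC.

CA = [HCO3⁻] + 2[CO3²⁻] = (α₁ + 2α₂)·DIC
At pH 7.27: [H⁺]/K1 = 10^-0.82 = 0.15136, K2/[H⁺] = 10^-3.09 = 0.00081283
α₁ = 1/(1 + 0.15136 + 0.00081283) = 1/1.1522 = 0.8679; α₂ = α₁·K2/[H⁺] = 0.0007055
α₁ + 2α₂ = 0.8693
DIC = CA / (α₁ + 2α₂) = 3.13 / 0.8693 = 3.60 mmol/L

DIC = 3.60 mmol/L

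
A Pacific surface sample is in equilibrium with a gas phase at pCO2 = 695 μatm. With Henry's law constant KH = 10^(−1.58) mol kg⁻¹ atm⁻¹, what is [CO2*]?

KH = 10^(−1.58) = 2.630×10^-2 mol kg⁻¹ atm⁻¹
[CO2*] = KH · pCO2 = 2.630×10^-2 × 695×10^-6 atm = 1.83×10^-5 mol/kg

[CO2*] = 18.3 μmol/kg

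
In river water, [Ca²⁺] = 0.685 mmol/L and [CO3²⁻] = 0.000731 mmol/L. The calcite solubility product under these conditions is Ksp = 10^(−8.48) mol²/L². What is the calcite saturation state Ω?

Ω = 0.151

Ksp = 10^(−8.48) = 3.311×10^-9
Ω = [Ca²⁺][CO3²⁻]/Ksp = (0.685×10^-3)(0.000731×10^-3) / 3.311×10^-9 = 0.151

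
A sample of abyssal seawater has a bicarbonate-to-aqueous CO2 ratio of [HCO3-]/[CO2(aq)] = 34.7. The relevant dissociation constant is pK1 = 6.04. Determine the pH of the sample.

pH = 7.58

From K1 = [H⁺][HCO3-]/[CO2(aq)]:  pH = pK1 + log₁₀([HCO3-]/[CO2(aq)])
log₁₀(34.7) = +1.540
pH = 6.04 + (+1.540) = 7.58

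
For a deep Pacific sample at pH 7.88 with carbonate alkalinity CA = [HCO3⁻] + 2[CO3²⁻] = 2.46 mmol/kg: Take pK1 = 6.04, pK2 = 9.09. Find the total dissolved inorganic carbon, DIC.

CA = [HCO3⁻] + 2[CO3²⁻] = (α₁ + 2α₂)·DIC
At pH 7.88: [H⁺]/K1 = 10^-1.84 = 0.014454, K2/[H⁺] = 10^-1.21 = 0.061660
α₁ = 1/(1 + 0.014454 + 0.061660) = 1/1.0761 = 0.9293; α₂ = α₁·K2/[H⁺] = 0.05730
α₁ + 2α₂ = 1.0439
DIC = CA / (α₁ + 2α₂) = 2.46 / 1.0439 = 2.36 mmol/kg

DIC = 2.36 mmol/kg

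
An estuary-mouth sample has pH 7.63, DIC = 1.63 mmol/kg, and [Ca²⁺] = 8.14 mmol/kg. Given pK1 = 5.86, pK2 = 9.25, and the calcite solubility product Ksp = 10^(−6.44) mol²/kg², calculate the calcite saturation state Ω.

α₂ = 1 / (1 + [H⁺]/K2 + [H⁺]²/(K1K2)) = 1 / (1 + 10^+1.62 + 10^-0.15)
   = 1 / (1 + 41.687 + 0.70795) = 1/43.395 = 0.02304
[CO3²⁻] = α₂ × DIC = 0.02304 × 1.63 = 0.03756 mmol/kg
Ksp = 10^(−6.44) = 3.631×10^-7
Ω = [Ca²⁺][CO3²⁻]/Ksp = (8.14×10^-3)(3.756×10^-5) / 3.631×10^-7 = 0.842

Ω = 0.842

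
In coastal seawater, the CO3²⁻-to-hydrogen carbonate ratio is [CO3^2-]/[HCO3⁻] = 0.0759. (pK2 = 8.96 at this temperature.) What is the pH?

From K2 = [H⁺][CO3^2-]/[HCO3⁻]:  pH = pK2 + log₁₀([CO3^2-]/[HCO3⁻])
log₁₀(0.0759) = -1.120
pH = 8.96 + (-1.120) = 7.84

pH = 7.84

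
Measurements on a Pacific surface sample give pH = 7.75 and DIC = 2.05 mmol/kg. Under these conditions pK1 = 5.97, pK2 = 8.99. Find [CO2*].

α₀ = 1 / (1 + K1/[H⁺] + K1K2/[H⁺]²) = 1 / (1 + 10^+1.78 + 10^+0.54)
   = 1 / (1 + 60.256 + 3.4674) = 1/64.723 = 0.01545
[CO2*] = α₀ × DIC = 0.01545 × 2.05 = 0.0317 mmol/kg

[CO2*] = 0.0317 mmol/kg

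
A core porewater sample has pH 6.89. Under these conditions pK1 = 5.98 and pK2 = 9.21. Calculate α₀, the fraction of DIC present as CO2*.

α₀ = 0.109

α₀ = 1 / (1 + K1/[H⁺] + K1K2/[H⁺]²) = 1 / (1 + 10^+0.91 + 10^-1.41)
   = 1 / (1 + 8.1283 + 0.038905) = 1/9.1672 = 0.1091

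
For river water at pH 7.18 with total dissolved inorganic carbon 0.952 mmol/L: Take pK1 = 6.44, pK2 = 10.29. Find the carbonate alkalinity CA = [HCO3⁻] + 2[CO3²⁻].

CA = [HCO3⁻] + 2[CO3²⁻] = (α₁ + 2α₂)·DIC
At pH 7.18: [H⁺]/K1 = 10^-0.74 = 0.18197, K2/[H⁺] = 10^-3.11 = 0.00077625
α₁ = 1/(1 + 0.18197 + 0.00077625) = 1/1.1827 = 0.8455; α₂ = α₁·K2/[H⁺] = 0.0006563
α₁ + 2α₂ = 0.8468
CA = 0.8468 × 0.952 = 0.806 mmol/L

CA = 0.806 mmol/L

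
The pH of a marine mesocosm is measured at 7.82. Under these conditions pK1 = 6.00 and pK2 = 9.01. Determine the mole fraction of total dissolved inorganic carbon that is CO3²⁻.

α₂ = 1 / (1 + [H⁺]/K2 + [H⁺]²/(K1K2)) = 1 / (1 + 10^+1.19 + 10^-0.63)
   = 1 / (1 + 15.488 + 0.23442) = 1/16.723 = 0.05980

α₂ = 0.0598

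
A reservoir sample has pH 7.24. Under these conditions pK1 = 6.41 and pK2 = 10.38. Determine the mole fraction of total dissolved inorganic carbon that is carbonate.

α₂ = 1 / (1 + [H⁺]/K2 + [H⁺]²/(K1K2)) = 1 / (1 + 10^+3.14 + 10^+2.31)
   = 1 / (1 + 1380.4 + 204.17) = 1/1585.6 = 0.0006307

α₂ = 0.000631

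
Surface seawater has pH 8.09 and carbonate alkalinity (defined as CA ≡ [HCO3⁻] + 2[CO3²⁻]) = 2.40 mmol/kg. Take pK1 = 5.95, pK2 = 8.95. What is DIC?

DIC = 2.15 mmol/kg

CA = [HCO3⁻] + 2[CO3²⁻] = (α₁ + 2α₂)·DIC
At pH 8.09: [H⁺]/K1 = 10^-2.14 = 0.0072444, K2/[H⁺] = 10^-0.86 = 0.13804
α₁ = 1/(1 + 0.0072444 + 0.13804) = 1/1.1453 = 0.8731; α₂ = α₁·K2/[H⁺] = 0.1205
α₁ + 2α₂ = 1.1142
DIC = CA / (α₁ + 2α₂) = 2.40 / 1.1142 = 2.15 mmol/kg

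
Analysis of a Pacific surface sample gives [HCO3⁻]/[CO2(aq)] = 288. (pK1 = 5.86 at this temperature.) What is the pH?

From K1 = [H⁺][HCO3⁻]/[CO2(aq)]:  pH = pK1 + log₁₀([HCO3⁻]/[CO2(aq)])
log₁₀(288) = +2.459
pH = 5.86 + (+2.459) = 8.32

pH = 8.32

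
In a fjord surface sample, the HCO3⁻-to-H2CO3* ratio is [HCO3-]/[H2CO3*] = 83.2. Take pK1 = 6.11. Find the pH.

From K1 = [H⁺][HCO3-]/[H2CO3*]:  pH = pK1 + log₁₀([HCO3-]/[H2CO3*])
log₁₀(83.2) = +1.920
pH = 6.11 + (+1.920) = 8.03

pH = 8.03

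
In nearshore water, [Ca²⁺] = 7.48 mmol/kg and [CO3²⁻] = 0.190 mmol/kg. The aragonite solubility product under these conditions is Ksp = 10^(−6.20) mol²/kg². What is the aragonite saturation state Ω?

Ω = 2.25

Ksp = 10^(−6.20) = 6.310×10^-7
Ω = [Ca²⁺][CO3²⁻]/Ksp = (7.48×10^-3)(0.190×10^-3) / 6.310×10^-7 = 2.25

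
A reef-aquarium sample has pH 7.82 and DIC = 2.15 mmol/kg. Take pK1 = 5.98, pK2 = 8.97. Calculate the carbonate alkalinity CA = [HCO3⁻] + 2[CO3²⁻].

CA = 2.26 mmol/kg

CA = [HCO3⁻] + 2[CO3²⁻] = (α₁ + 2α₂)·DIC
At pH 7.82: [H⁺]/K1 = 10^-1.84 = 0.014454, K2/[H⁺] = 10^-1.15 = 0.070795
α₁ = 1/(1 + 0.014454 + 0.070795) = 1/1.0852 = 0.9214; α₂ = α₁·K2/[H⁺] = 0.06523
α₁ + 2α₂ = 1.0519
CA = 1.0519 × 2.15 = 2.26 mmol/kg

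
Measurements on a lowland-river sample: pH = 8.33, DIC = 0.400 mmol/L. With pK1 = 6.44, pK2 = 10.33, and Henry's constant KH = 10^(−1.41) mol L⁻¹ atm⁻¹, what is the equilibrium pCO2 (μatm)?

pCO2 = 129 μatm

α₀ = 1 / (1 + K1/[H⁺] + K1K2/[H⁺]²) = 1 / (1 + 10^+1.89 + 10^-0.11)
   = 1 / (1 + 77.625 + 0.77625) = 1/79.401 = 0.01259
[CO2*] = α₀ × DIC = 0.01259 × 0.400 = 0.005038 mmol/L = 5.038 μmol/L
pCO2 = [CO2*]/KH = 5.038×10^-6 / 3.890×10^-2 = 129 μatm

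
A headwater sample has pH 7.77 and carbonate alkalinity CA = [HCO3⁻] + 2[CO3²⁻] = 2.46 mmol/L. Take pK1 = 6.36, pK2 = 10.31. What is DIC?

DIC = 2.55 mmol/L

CA = [HCO3⁻] + 2[CO3²⁻] = (α₁ + 2α₂)·DIC
At pH 7.77: [H⁺]/K1 = 10^-1.41 = 0.038905, K2/[H⁺] = 10^-2.54 = 0.0028840
α₁ = 1/(1 + 0.038905 + 0.0028840) = 1/1.0418 = 0.9599; α₂ = α₁·K2/[H⁺] = 0.002768
α₁ + 2α₂ = 0.9654
DIC = CA / (α₁ + 2α₂) = 2.46 / 0.9654 = 2.55 mmol/L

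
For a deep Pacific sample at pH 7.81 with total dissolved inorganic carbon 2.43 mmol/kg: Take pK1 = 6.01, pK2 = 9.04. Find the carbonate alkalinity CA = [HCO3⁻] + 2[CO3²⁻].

CA = 2.53 mmol/kg

CA = [HCO3⁻] + 2[CO3²⁻] = (α₁ + 2α₂)·DIC
At pH 7.81: [H⁺]/K1 = 10^-1.80 = 0.015849, K2/[H⁺] = 10^-1.23 = 0.058884
α₁ = 1/(1 + 0.015849 + 0.058884) = 1/1.0747 = 0.9305; α₂ = α₁·K2/[H⁺] = 0.05479
α₁ + 2α₂ = 1.0400
CA = 1.0400 × 2.43 = 2.53 mmol/kg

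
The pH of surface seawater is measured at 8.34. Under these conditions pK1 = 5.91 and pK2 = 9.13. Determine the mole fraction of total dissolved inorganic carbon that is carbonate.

α₂ = 1 / (1 + [H⁺]/K2 + [H⁺]²/(K1K2)) = 1 / (1 + 10^+0.79 + 10^-1.64)
   = 1 / (1 + 6.1660 + 0.022909) = 1/7.1889 = 0.1391

α₂ = 0.139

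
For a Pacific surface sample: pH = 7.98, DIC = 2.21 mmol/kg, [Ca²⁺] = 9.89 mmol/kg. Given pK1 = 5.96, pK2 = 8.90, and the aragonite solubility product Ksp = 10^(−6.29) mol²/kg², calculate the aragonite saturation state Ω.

α₂ = 1 / (1 + [H⁺]/K2 + [H⁺]²/(K1K2)) = 1 / (1 + 10^+0.92 + 10^-1.10)
   = 1 / (1 + 8.3176 + 0.079433) = 1/9.3971 = 0.1064
[CO3²⁻] = α₂ × DIC = 0.1064 × 2.21 = 0.2352 mmol/kg
Ksp = 10^(−6.29) = 5.129×10^-7
Ω = [Ca²⁺][CO3²⁻]/Ksp = (9.89×10^-3)(2.352×10^-4) / 5.129×10^-7 = 4.54

Ω = 4.54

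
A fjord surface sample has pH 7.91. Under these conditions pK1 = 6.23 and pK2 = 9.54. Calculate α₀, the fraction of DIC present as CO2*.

α₀ = 0.0200

α₀ = 1 / (1 + K1/[H⁺] + K1K2/[H⁺]²) = 1 / (1 + 10^+1.68 + 10^+0.05)
   = 1 / (1 + 47.863 + 1.1220) = 1/49.985 = 0.02001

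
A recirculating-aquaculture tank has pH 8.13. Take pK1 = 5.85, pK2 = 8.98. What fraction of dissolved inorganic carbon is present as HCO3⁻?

α₁ = 1 / (1 + [H⁺]/K1 + K2/[H⁺]) = 1 / (1 + 10^-2.28 + 10^-0.85)
   = 1 / (1 + 0.0052481 + 0.14125) = 1/1.1465 = 0.8722

α₁ = 0.872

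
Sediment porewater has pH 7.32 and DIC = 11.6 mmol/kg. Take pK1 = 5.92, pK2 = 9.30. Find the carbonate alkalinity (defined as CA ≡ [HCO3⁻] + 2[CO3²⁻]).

CA = 11.3 mmol/kg

CA = [HCO3⁻] + 2[CO3²⁻] = (α₁ + 2α₂)·DIC
At pH 7.32: [H⁺]/K1 = 10^-1.40 = 0.039811, K2/[H⁺] = 10^-1.98 = 0.010471
α₁ = 1/(1 + 0.039811 + 0.010471) = 1/1.0503 = 0.9521; α₂ = α₁·K2/[H⁺] = 0.009970
α₁ + 2α₂ = 0.9721
CA = 0.9721 × 11.6 = 11.3 mmol/kg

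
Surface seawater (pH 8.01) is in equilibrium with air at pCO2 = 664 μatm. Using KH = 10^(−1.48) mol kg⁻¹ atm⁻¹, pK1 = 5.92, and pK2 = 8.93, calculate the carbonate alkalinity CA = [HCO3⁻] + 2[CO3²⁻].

CA = 3.36 mmol/kg

[CO2*] = KH · pCO2 = 10^(−1.48) × 664×10^-6 = 2.199×10^-5 mol/kg
α₀ = 1/(1 + K1/[H⁺] + K1K2/[H⁺]²) = 1/(1 + 10^+2.09 + 10^+1.17) = 0.007204
DIC = [CO2*]/α₀ = 2.199×10^-5 / 0.007204 = 3.052 mmol/kg
CA = (α₁ + 2α₂)·DIC = (0.8862 + 2×0.1066) × 3.052 = 3.36 mmol/kg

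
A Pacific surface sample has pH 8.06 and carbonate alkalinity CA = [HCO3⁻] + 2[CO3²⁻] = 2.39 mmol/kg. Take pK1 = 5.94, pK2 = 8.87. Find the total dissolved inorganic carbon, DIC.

CA = [HCO3⁻] + 2[CO3²⁻] = (α₁ + 2α₂)·DIC
At pH 8.06: [H⁺]/K1 = 10^-2.12 = 0.0075858, K2/[H⁺] = 10^-0.81 = 0.15488
α₁ = 1/(1 + 0.0075858 + 0.15488) = 1/1.1625 = 0.8602; α₂ = α₁·K2/[H⁺] = 0.1332
α₁ + 2α₂ = 1.1267
DIC = CA / (α₁ + 2α₂) = 2.39 / 1.1267 = 2.12 mmol/kg

DIC = 2.12 mmol/kg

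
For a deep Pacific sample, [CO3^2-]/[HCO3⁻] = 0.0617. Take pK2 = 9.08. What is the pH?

From K2 = [H⁺][CO3^2-]/[HCO3⁻]:  pH = pK2 + log₁₀([CO3^2-]/[HCO3⁻])
log₁₀(0.0617) = -1.210
pH = 9.08 + (-1.210) = 7.87

pH = 7.87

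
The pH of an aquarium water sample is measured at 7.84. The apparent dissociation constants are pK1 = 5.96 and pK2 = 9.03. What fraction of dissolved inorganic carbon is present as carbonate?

α₂ = 0.0599

α₂ = 1 / (1 + [H⁺]/K2 + [H⁺]²/(K1K2)) = 1 / (1 + 10^+1.19 + 10^-0.69)
   = 1 / (1 + 15.488 + 0.20417) = 1/16.692 = 0.05991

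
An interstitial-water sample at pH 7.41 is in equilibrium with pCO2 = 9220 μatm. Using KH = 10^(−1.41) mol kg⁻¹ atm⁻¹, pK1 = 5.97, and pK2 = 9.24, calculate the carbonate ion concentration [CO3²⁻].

[CO2*] = KH · pCO2 = 10^(−1.41) × 9220×10^-6 = 3.587×10^-4 mol/kg
α₀ = 1/(1 + K1/[H⁺] + K1K2/[H⁺]²) = 1/(1 + 10^+1.44 + 10^-0.39) = 0.03454
DIC = [CO2*]/α₀ = 3.587×10^-4 / 0.03454 = 10.38 mmol/kg
[CO3²⁻] = α₂·DIC; α₂ = 0.01407, so [CO3²⁻] = 0.01407 × 10.38 = 0.146 mmol/kg

[CO3²⁻] = 0.146 mmol/kg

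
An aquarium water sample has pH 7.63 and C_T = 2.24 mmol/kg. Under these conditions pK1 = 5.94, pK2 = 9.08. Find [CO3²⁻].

α₂ = 1 / (1 + [H⁺]/K2 + [H⁺]²/(K1K2)) = 1 / (1 + 10^+1.45 + 10^-0.24)
   = 1 / (1 + 28.184 + 0.57544) = 1/29.759 = 0.03360
[CO3²⁻] = α₂ × DIC = 0.03360 × 2.24 = 0.0753 mmol/kg

[CO3²⁻] = 0.0753 mmol/kg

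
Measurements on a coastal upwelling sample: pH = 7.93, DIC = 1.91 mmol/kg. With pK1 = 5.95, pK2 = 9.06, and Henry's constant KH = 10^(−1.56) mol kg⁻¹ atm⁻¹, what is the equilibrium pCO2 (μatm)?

α₀ = 1 / (1 + K1/[H⁺] + K1K2/[H⁺]²) = 1 / (1 + 10^+1.98 + 10^+0.85)
   = 1 / (1 + 95.499 + 7.0795) = 1/103.58 = 0.009654
[CO2*] = α₀ × DIC = 0.009654 × 1.91 = 0.01844 mmol/kg = 18.44 μmol/kg
pCO2 = [CO2*]/KH = 1.844×10^-5 / 2.754×10^-2 = 670 μatm

pCO2 = 670 μatm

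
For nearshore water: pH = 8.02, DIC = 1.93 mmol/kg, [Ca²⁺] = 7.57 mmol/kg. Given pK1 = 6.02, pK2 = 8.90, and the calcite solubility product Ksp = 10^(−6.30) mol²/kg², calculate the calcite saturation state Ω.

Ω = 3.37

α₂ = 1 / (1 + [H⁺]/K2 + [H⁺]²/(K1K2)) = 1 / (1 + 10^+0.88 + 10^-1.12)
   = 1 / (1 + 7.5858 + 0.075858) = 1/8.6616 = 0.1155
[CO3²⁻] = α₂ × DIC = 0.1155 × 1.93 = 0.2228 mmol/kg
Ksp = 10^(−6.30) = 5.012×10^-7
Ω = [Ca²⁺][CO3²⁻]/Ksp = (7.57×10^-3)(2.228×10^-4) / 5.012×10^-7 = 3.37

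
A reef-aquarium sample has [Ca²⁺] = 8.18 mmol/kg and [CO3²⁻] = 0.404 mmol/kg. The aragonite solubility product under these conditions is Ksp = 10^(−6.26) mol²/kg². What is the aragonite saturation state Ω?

Ksp = 10^(−6.26) = 5.495×10^-7
Ω = [Ca²⁺][CO3²⁻]/Ksp = (8.18×10^-3)(0.404×10^-3) / 5.495×10^-7 = 6.01

Ω = 6.01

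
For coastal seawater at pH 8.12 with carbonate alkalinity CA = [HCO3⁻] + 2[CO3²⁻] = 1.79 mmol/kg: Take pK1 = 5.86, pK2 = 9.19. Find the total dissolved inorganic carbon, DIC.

CA = [HCO3⁻] + 2[CO3²⁻] = (α₁ + 2α₂)·DIC
At pH 8.12: [H⁺]/K1 = 10^-2.26 = 0.0054954, K2/[H⁺] = 10^-1.07 = 0.085114
α₁ = 1/(1 + 0.0054954 + 0.085114) = 1/1.0906 = 0.9169; α₂ = α₁·K2/[H⁺] = 0.07804
α₁ + 2α₂ = 1.0730
DIC = CA / (α₁ + 2α₂) = 1.79 / 1.0730 = 1.67 mmol/kg

DIC = 1.67 mmol/kg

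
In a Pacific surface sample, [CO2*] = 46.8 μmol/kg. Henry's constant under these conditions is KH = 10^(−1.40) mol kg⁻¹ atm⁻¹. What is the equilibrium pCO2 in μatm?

KH = 10^(−1.40) = 3.981×10^-2 mol kg⁻¹ atm⁻¹
pCO2 = [CO2*]/KH = 46.8×10^-6 / 3.981×10^-2 = 1.18×10^-3 atm = 1180 μatm

pCO2 = 1180 μatm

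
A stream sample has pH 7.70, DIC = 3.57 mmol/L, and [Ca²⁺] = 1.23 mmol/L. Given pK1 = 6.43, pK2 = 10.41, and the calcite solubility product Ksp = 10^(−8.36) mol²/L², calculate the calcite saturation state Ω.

α₂ = 1 / (1 + [H⁺]/K2 + [H⁺]²/(K1K2)) = 1 / (1 + 10^+2.71 + 10^+1.44)
   = 1 / (1 + 512.86 + 27.542) = 1/541.40 = 0.001847
[CO3²⁻] = α₂ × DIC = 0.001847 × 3.57 = 0.006594 mmol/L = 6.594 μmol/L
Ksp = 10^(−8.36) = 4.365×10^-9
Ω = [Ca²⁺][CO3²⁻]/Ksp = (1.23×10^-3)(6.594×10^-6) / 4.365×10^-9 = 1.86

Ω = 1.86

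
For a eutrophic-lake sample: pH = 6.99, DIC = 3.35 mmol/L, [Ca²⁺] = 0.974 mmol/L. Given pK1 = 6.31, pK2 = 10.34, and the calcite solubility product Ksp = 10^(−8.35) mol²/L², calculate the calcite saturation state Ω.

α₂ = 1 / (1 + [H⁺]/K2 + [H⁺]²/(K1K2)) = 1 / (1 + 10^+3.35 + 10^+2.67)
   = 1 / (1 + 2238.7 + 467.74) = 1/2707.5 = 0.0003694
[CO3²⁻] = α₂ × DIC = 0.0003694 × 3.35 = 0.001237 mmol/L = 1.237 μmol/L
Ksp = 10^(−8.35) = 4.467×10^-9
Ω = [Ca²⁺][CO3²⁻]/Ksp = (0.974×10^-3)(1.237×10^-6) / 4.467×10^-9 = 0.270

Ω = 0.270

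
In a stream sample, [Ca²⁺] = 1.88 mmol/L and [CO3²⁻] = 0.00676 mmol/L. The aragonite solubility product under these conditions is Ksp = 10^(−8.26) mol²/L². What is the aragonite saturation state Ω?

Ksp = 10^(−8.26) = 5.495×10^-9
Ω = [Ca²⁺][CO3²⁻]/Ksp = (1.88×10^-3)(0.00676×10^-3) / 5.495×10^-9 = 2.31

Ω = 2.31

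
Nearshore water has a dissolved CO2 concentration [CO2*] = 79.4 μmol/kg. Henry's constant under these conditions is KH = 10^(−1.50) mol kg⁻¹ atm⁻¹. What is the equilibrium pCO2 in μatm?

KH = 10^(−1.50) = 3.162×10^-2 mol kg⁻¹ atm⁻¹
pCO2 = [CO2*]/KH = 79.4×10^-6 / 3.162×10^-2 = 2.51×10^-3 atm = 2510 μatm

pCO2 = 2510 μatm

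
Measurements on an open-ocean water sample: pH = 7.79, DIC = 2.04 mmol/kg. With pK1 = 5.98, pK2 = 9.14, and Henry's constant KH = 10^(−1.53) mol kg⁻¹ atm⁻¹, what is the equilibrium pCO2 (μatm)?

α₀ = 1 / (1 + K1/[H⁺] + K1K2/[H⁺]²) = 1 / (1 + 10^+1.81 + 10^+0.46)
   = 1 / (1 + 64.565 + 2.8840) = 1/68.449 = 0.01461
[CO2*] = α₀ × DIC = 0.01461 × 2.04 = 0.02980 mmol/kg
pCO2 = [CO2*]/KH = 2.980×10^-5 / 2.951×10^-2 = 1010 μatm

pCO2 = 1010 μatm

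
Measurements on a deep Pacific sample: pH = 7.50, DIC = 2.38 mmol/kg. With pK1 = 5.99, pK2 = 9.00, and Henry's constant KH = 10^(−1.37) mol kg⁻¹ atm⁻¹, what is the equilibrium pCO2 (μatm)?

α₀ = 1 / (1 + K1/[H⁺] + K1K2/[H⁺]²) = 1 / (1 + 10^+1.51 + 10^+0.01)
   = 1 / (1 + 32.359 + 1.0233) = 1/34.383 = 0.02908
[CO2*] = α₀ × DIC = 0.02908 × 2.38 = 0.06922 mmol/kg
pCO2 = [CO2*]/KH = 6.922×10^-5 / 4.266×10^-2 = 1620 μatm

pCO2 = 1620 μatm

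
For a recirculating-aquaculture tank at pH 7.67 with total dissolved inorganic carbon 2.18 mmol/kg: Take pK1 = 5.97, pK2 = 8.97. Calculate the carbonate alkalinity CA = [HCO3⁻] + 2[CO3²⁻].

CA = 2.24 mmol/kg

CA = [HCO3⁻] + 2[CO3²⁻] = (α₁ + 2α₂)·DIC
At pH 7.67: [H⁺]/K1 = 10^-1.70 = 0.019953, K2/[H⁺] = 10^-1.30 = 0.050119
α₁ = 1/(1 + 0.019953 + 0.050119) = 1/1.0701 = 0.9345; α₂ = α₁·K2/[H⁺] = 0.04684
α₁ + 2α₂ = 1.0282
CA = 1.0282 × 2.18 = 2.24 mmol/kg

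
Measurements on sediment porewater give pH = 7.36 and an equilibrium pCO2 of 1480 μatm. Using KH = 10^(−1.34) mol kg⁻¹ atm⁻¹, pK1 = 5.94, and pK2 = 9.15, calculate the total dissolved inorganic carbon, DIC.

DIC = 1.88 mmol/kg

[CO2*] = KH · pCO2 = 10^(−1.34) × 1480×10^-6 = 6.765×10^-5 mol/kg
α₀ = 1/(1 + K1/[H⁺] + K1K2/[H⁺]²) = 1/(1 + 10^+1.42 + 10^-0.37) = 0.03606
DIC = [CO2*]/α₀ = 6.765×10^-5 / 0.03606 = 1.88 mmol/kg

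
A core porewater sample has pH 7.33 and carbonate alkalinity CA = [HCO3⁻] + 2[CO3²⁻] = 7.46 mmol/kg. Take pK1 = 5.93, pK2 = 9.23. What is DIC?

DIC = 7.66 mmol/kg

CA = [HCO3⁻] + 2[CO3²⁻] = (α₁ + 2α₂)·DIC
At pH 7.33: [H⁺]/K1 = 10^-1.40 = 0.039811, K2/[H⁺] = 10^-1.90 = 0.012589
α₁ = 1/(1 + 0.039811 + 0.012589) = 1/1.0524 = 0.9502; α₂ = α₁·K2/[H⁺] = 0.01196
α₁ + 2α₂ = 0.9741
DIC = CA / (α₁ + 2α₂) = 7.46 / 0.9741 = 7.66 mmol/kg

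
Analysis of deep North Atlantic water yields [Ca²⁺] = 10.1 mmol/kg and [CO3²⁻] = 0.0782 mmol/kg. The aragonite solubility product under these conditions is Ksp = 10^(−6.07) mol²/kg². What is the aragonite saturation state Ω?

Ksp = 10^(−6.07) = 8.511×10^-7
Ω = [Ca²⁺][CO3²⁻]/Ksp = (10.1×10^-3)(0.0782×10^-3) / 8.511×10^-7 = 0.928

Ω = 0.928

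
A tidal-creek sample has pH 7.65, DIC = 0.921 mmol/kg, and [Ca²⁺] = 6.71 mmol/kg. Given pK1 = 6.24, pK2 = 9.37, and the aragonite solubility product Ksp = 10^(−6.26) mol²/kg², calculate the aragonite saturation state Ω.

α₂ = 1 / (1 + [H⁺]/K2 + [H⁺]²/(K1K2)) = 1 / (1 + 10^+1.72 + 10^+0.31)
   = 1 / (1 + 52.481 + 2.0417) = 1/55.522 = 0.01801
[CO3²⁻] = α₂ × DIC = 0.01801 × 0.921 = 0.01659 mmol/kg = 16.59 μmol/kg
Ksp = 10^(−6.26) = 5.495×10^-7
Ω = [Ca²⁺][CO3²⁻]/Ksp = (6.71×10^-3)(1.659×10^-5) / 5.495×10^-7 = 0.203

Ω = 0.203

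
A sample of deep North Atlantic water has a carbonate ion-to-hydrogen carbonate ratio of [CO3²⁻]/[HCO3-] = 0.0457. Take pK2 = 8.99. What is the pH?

pH = 7.65

From K2 = [H⁺][CO3²⁻]/[HCO3-]:  pH = pK2 + log₁₀([CO3²⁻]/[HCO3-])
log₁₀(0.0457) = -1.340
pH = 8.99 + (-1.340) = 7.65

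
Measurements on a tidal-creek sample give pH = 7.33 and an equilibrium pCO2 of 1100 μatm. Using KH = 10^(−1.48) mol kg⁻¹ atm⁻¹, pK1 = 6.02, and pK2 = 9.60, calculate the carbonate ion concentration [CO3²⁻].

[CO3²⁻] = 3.99 μmol/kg

[CO2*] = KH · pCO2 = 10^(−1.48) × 1100×10^-6 = 3.642×10^-5 mol/kg
α₀ = 1/(1 + K1/[H⁺] + K1K2/[H⁺]²) = 1/(1 + 10^+1.31 + 10^-0.96) = 0.04645
DIC = [CO2*]/α₀ = 3.642×10^-5 / 0.04645 = 0.7841 mmol/kg
[CO3²⁻] = α₂·DIC; α₂ = 0.005093, so [CO3²⁻] = 0.005093 × 0.7841 = 0.00399 mmol/kg = 3.99 μmol/kg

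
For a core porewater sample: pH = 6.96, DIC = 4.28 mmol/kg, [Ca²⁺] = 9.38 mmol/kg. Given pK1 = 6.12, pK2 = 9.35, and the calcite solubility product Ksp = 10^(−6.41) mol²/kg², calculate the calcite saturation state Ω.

Ω = 0.366

α₂ = 1 / (1 + [H⁺]/K2 + [H⁺]²/(K1K2)) = 1 / (1 + 10^+2.39 + 10^+1.55)
   = 1 / (1 + 245.47 + 35.481) = 1/281.95 = 0.003547
[CO3²⁻] = α₂ × DIC = 0.003547 × 4.28 = 0.01518 mmol/kg = 15.18 μmol/kg
Ksp = 10^(−6.41) = 3.890×10^-7
Ω = [Ca²⁺][CO3²⁻]/Ksp = (9.38×10^-3)(1.518×10^-5) / 3.890×10^-7 = 0.366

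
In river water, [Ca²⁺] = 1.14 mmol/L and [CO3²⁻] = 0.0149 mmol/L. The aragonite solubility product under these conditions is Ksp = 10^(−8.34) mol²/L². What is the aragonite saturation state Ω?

Ω = 3.72

Ksp = 10^(−8.34) = 4.571×10^-9
Ω = [Ca²⁺][CO3²⁻]/Ksp = (1.14×10^-3)(0.0149×10^-3) / 4.571×10^-9 = 3.72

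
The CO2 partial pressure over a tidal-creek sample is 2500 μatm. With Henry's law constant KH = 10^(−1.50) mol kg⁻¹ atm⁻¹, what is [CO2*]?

KH = 10^(−1.50) = 3.162×10^-2 mol kg⁻¹ atm⁻¹
[CO2*] = KH · pCO2 = 3.162×10^-2 × 2500×10^-6 atm = 7.91×10^-5 mol/kg

[CO2*] = 79.1 μmol/kg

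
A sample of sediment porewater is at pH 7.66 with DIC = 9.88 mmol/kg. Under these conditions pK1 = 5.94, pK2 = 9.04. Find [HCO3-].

α₁ = 1 / (1 + [H⁺]/K1 + K2/[H⁺]) = 1 / (1 + 10^-1.72 + 10^-1.38)
   = 1 / (1 + 0.019055 + 0.041687) = 1/1.0607 = 0.9427
[HCO3⁻] = α₁ × DIC = 0.9427 × 9.88 = 9.31 mmol/kg

[HCO3⁻] = 9.31 mmol/kg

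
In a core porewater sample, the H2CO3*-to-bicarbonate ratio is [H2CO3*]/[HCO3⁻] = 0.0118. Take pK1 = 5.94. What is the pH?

From K1 = [H⁺][HCO3⁻]/[H2CO3*]:  pH = pK1 − log₁₀([H2CO3*]/[HCO3⁻])
log₁₀(0.0118) = -1.928
pH = 5.94 − (-1.928) = 7.87

pH = 7.87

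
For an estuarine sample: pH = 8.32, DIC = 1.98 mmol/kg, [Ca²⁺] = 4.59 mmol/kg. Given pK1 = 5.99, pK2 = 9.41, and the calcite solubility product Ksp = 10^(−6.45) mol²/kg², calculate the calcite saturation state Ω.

Ω = 1.92

α₂ = 1 / (1 + [H⁺]/K2 + [H⁺]²/(K1K2)) = 1 / (1 + 10^+1.09 + 10^-1.24)
   = 1 / (1 + 12.303 + 0.057544) = 1/13.360 = 0.07485
[CO3²⁻] = α₂ × DIC = 0.07485 × 1.98 = 0.1482 mmol/kg
Ksp = 10^(−6.45) = 3.548×10^-7
Ω = [Ca²⁺][CO3²⁻]/Ksp = (4.59×10^-3)(1.482×10^-4) / 3.548×10^-7 = 1.92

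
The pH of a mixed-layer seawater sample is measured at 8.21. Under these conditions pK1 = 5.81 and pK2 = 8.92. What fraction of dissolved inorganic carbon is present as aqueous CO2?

α₀ = 1 / (1 + K1/[H⁺] + K1K2/[H⁺]²) = 1 / (1 + 10^+2.40 + 10^+1.69)
   = 1 / (1 + 251.19 + 48.978) = 1/301.17 = 0.003320

α₀ = 0.00332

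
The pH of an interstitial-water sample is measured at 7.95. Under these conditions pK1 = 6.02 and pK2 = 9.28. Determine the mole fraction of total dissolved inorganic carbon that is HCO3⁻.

α₁ = 0.945

α₁ = 1 / (1 + [H⁺]/K1 + K2/[H⁺]) = 1 / (1 + 10^-1.93 + 10^-1.33)
   = 1 / (1 + 0.011749 + 0.046774) = 1/1.0585 = 0.9447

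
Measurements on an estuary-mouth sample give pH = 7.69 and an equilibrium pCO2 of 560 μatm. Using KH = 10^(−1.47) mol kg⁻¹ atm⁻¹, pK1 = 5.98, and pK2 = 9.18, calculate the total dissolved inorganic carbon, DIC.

DIC = 1.02 mmol/kg

[CO2*] = KH · pCO2 = 10^(−1.47) × 560×10^-6 = 1.898×10^-5 mol/kg
α₀ = 1/(1 + K1/[H⁺] + K1K2/[H⁺]²) = 1/(1 + 10^+1.71 + 10^+0.22) = 0.01854
DIC = [CO2*]/α₀ = 1.898×10^-5 / 0.01854 = 1.02 mmol/kg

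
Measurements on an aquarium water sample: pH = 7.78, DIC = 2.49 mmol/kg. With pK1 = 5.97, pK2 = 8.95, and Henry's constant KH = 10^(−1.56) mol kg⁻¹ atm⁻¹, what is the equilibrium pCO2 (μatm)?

pCO2 = 1290 μatm

α₀ = 1 / (1 + K1/[H⁺] + K1K2/[H⁺]²) = 1 / (1 + 10^+1.81 + 10^+0.64)
   = 1 / (1 + 64.565 + 4.3652) = 1/69.931 = 0.01430
[CO2*] = α₀ × DIC = 0.01430 × 2.49 = 0.03561 mmol/kg
pCO2 = [CO2*]/KH = 3.561×10^-5 / 2.754×10^-2 = 1290 μatm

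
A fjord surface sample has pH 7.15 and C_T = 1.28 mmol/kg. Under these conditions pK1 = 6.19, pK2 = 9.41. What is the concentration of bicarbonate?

α₁ = 1 / (1 + [H⁺]/K1 + K2/[H⁺]) = 1 / (1 + 10^-0.96 + 10^-2.26)
   = 1 / (1 + 0.10965 + 0.0054954) = 1/1.1151 = 0.8967
[HCO3⁻] = α₁ × DIC = 0.8967 × 1.28 = 1.15 mmol/kg

[HCO3⁻] = 1.15 mmol/kg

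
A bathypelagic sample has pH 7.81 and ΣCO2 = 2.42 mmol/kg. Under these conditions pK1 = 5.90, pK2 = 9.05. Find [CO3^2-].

α₂ = 1 / (1 + [H⁺]/K2 + [H⁺]²/(K1K2)) = 1 / (1 + 10^+1.24 + 10^-0.67)
   = 1 / (1 + 17.378 + 0.21380) = 1/18.592 = 0.05379
[CO3²⁻] = α₂ × DIC = 0.05379 × 2.42 = 0.130 mmol/kg

[CO3²⁻] = 0.130 mmol/kg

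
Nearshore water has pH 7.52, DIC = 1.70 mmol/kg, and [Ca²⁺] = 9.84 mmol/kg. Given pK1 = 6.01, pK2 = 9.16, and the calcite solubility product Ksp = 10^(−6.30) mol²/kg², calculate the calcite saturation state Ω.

Ω = 0.726

α₂ = 1 / (1 + [H⁺]/K2 + [H⁺]²/(K1K2)) = 1 / (1 + 10^+1.64 + 10^+0.13)
   = 1 / (1 + 43.652 + 1.3490) = 1/46.001 = 0.02174
[CO3²⁻] = α₂ × DIC = 0.02174 × 1.70 = 0.03696 mmol/kg
Ksp = 10^(−6.30) = 5.012×10^-7
Ω = [Ca²⁺][CO3²⁻]/Ksp = (9.84×10^-3)(3.696×10^-5) / 5.012×10^-7 = 0.726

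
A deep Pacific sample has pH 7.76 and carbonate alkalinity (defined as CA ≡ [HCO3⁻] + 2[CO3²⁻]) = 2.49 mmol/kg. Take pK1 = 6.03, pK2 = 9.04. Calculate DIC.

DIC = 2.41 mmol/kg

CA = [HCO3⁻] + 2[CO3²⁻] = (α₁ + 2α₂)·DIC
At pH 7.76: [H⁺]/K1 = 10^-1.73 = 0.018621, K2/[H⁺] = 10^-1.28 = 0.052481
α₁ = 1/(1 + 0.018621 + 0.052481) = 1/1.0711 = 0.9336; α₂ = α₁·K2/[H⁺] = 0.04900
α₁ + 2α₂ = 1.0316
DIC = CA / (α₁ + 2α₂) = 2.49 / 1.0316 = 2.41 mmol/kg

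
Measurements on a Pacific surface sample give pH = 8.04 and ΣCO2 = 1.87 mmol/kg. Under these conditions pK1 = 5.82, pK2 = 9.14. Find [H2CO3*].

[CO2*] = 10.4 μmol/kg

α₀ = 1 / (1 + K1/[H⁺] + K1K2/[H⁺]²) = 1 / (1 + 10^+2.22 + 10^+1.12)
   = 1 / (1 + 165.96 + 13.183) = 1/180.14 = 0.005551
[CO2*] = α₀ × DIC = 0.005551 × 1.87 = 0.0104 mmol/kg = 10.4 μmol/kg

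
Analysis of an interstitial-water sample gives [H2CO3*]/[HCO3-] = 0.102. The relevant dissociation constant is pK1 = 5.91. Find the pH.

From K1 = [H⁺][HCO3-]/[H2CO3*]:  pH = pK1 − log₁₀([H2CO3*]/[HCO3-])
log₁₀(0.102) = -0.991
pH = 5.91 − (-0.991) = 6.90

pH = 6.90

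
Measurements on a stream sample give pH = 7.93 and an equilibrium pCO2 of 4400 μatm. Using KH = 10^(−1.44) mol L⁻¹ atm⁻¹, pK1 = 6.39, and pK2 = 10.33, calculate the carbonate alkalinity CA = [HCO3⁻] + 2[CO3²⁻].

CA = 5.58 mmol/L

[CO2*] = KH · pCO2 = 10^(−1.44) × 4400×10^-6 = 1.598×10^-4 mol/L
α₀ = 1/(1 + K1/[H⁺] + K1K2/[H⁺]²) = 1/(1 + 10^+1.54 + 10^-0.86) = 0.02792
DIC = [CO2*]/α₀ = 1.598×10^-4 / 0.02792 = 5.721 mmol/L
CA = (α₁ + 2α₂)·DIC = (0.9682 + 2×0.003855) × 5.721 = 5.58 mmol/L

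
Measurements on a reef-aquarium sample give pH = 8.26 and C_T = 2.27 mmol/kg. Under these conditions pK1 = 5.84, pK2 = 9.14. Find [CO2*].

α₀ = 1 / (1 + K1/[H⁺] + K1K2/[H⁺]²) = 1 / (1 + 10^+2.42 + 10^+1.54)
   = 1 / (1 + 263.03 + 34.674) = 1/298.70 = 0.003348
[CO2*] = α₀ × DIC = 0.003348 × 2.27 = 0.00760 mmol/kg = 7.60 μmol/kg

[CO2*] = 7.60 μmol/kg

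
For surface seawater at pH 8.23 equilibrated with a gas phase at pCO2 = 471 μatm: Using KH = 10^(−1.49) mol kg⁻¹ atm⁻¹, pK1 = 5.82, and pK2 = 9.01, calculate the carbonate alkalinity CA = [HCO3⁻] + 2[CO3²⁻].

CA = 5.22 mmol/kg

[CO2*] = KH · pCO2 = 10^(−1.49) × 471×10^-6 = 1.524×10^-5 mol/kg
α₀ = 1/(1 + K1/[H⁺] + K1K2/[H⁺]²) = 1/(1 + 10^+2.41 + 10^+1.63) = 0.003326
DIC = [CO2*]/α₀ = 1.524×10^-5 / 0.003326 = 4.583 mmol/kg
CA = (α₁ + 2α₂)·DIC = (0.8548 + 2×0.1419) × 4.583 = 5.22 mmol/kg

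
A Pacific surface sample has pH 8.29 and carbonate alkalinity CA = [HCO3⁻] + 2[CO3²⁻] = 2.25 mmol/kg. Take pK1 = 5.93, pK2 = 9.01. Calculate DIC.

CA = [HCO3⁻] + 2[CO3²⁻] = (α₁ + 2α₂)·DIC
At pH 8.29: [H⁺]/K1 = 10^-2.36 = 0.0043652, K2/[H⁺] = 10^-0.72 = 0.19055
α₁ = 1/(1 + 0.0043652 + 0.19055) = 1/1.1949 = 0.8369; α₂ = α₁·K2/[H⁺] = 0.1595
α₁ + 2α₂ = 1.1558
DIC = CA / (α₁ + 2α₂) = 2.25 / 1.1558 = 1.95 mmol/kg

DIC = 1.95 mmol/kg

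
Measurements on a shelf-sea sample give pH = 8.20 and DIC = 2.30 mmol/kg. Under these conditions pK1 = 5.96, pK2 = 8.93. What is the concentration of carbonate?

[CO3²⁻] = 0.359 mmol/kg

α₂ = 1 / (1 + [H⁺]/K2 + [H⁺]²/(K1K2)) = 1 / (1 + 10^+0.73 + 10^-1.51)
   = 1 / (1 + 5.3703 + 0.030903) = 1/6.4012 = 0.1562
[CO3²⁻] = α₂ × DIC = 0.1562 × 2.30 = 0.359 mmol/kg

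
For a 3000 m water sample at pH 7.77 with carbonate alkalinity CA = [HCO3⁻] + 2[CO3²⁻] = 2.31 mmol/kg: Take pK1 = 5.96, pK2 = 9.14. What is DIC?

CA = [HCO3⁻] + 2[CO3²⁻] = (α₁ + 2α₂)·DIC
At pH 7.77: [H⁺]/K1 = 10^-1.81 = 0.015488, K2/[H⁺] = 10^-1.37 = 0.042658
α₁ = 1/(1 + 0.015488 + 0.042658) = 1/1.0581 = 0.9450; α₂ = α₁·K2/[H⁺] = 0.04031
α₁ + 2α₂ = 1.0257
DIC = CA / (α₁ + 2α₂) = 2.31 / 1.0257 = 2.25 mmol/kg

DIC = 2.25 mmol/kg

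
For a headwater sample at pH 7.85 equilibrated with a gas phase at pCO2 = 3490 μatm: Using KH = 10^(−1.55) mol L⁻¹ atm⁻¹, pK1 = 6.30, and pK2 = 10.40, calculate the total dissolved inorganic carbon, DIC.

[CO2*] = KH · pCO2 = 10^(−1.55) × 3490×10^-6 = 9.836×10^-5 mol/L
α₀ = 1/(1 + K1/[H⁺] + K1K2/[H⁺]²) = 1/(1 + 10^+1.55 + 10^-1.00) = 0.02734
DIC = [CO2*]/α₀ = 9.836×10^-5 / 0.02734 = 3.60 mmol/L

DIC = 3.60 mmol/L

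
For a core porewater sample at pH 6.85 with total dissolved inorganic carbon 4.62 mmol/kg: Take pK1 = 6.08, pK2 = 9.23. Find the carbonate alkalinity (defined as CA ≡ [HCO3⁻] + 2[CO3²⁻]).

CA = [HCO3⁻] + 2[CO3²⁻] = (α₁ + 2α₂)·DIC
At pH 6.85: [H⁺]/K1 = 10^-0.77 = 0.16982, K2/[H⁺] = 10^-2.38 = 0.0041687
α₁ = 1/(1 + 0.16982 + 0.0041687) = 1/1.1740 = 0.8518; α₂ = α₁·K2/[H⁺] = 0.003551
α₁ + 2α₂ = 0.8589
CA = 0.8589 × 4.62 = 3.97 mmol/kg

CA = 3.97 mmol/kg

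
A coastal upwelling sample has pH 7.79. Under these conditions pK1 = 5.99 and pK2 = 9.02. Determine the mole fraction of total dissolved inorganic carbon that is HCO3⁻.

α₁ = 1 / (1 + [H⁺]/K1 + K2/[H⁺]) = 1 / (1 + 10^-1.80 + 10^-1.23)
   = 1 / (1 + 0.015849 + 0.058884) = 1/1.0747 = 0.9305

α₁ = 0.930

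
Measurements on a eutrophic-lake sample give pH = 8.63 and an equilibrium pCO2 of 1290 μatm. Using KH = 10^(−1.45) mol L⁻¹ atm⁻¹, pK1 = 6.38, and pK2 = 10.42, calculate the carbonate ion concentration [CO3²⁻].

[CO2*] = KH · pCO2 = 10^(−1.45) × 1290×10^-6 = 4.577×10^-5 mol/L
α₀ = 1/(1 + K1/[H⁺] + K1K2/[H⁺]²) = 1/(1 + 10^+2.25 + 10^+0.46) = 0.005503
DIC = [CO2*]/α₀ = 4.577×10^-5 / 0.005503 = 8.317 mmol/L
[CO3²⁻] = α₂·DIC; α₂ = 0.01587, so [CO3²⁻] = 0.01587 × 8.317 = 0.132 mmol/L

[CO3²⁻] = 0.132 mmol/L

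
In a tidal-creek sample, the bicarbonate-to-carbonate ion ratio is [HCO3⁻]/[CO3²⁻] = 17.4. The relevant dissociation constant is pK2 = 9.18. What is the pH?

From K2 = [H⁺][CO3²⁻]/[HCO3⁻]:  pH = pK2 − log₁₀([HCO3⁻]/[CO3²⁻])
log₁₀(17.4) = +1.241
pH = 9.18 − (+1.241) = 7.94

pH = 7.94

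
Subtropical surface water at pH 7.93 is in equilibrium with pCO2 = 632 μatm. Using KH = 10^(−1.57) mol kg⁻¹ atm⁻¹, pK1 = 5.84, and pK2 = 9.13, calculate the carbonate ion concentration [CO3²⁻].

[CO3²⁻] = 0.132 mmol/kg

[CO2*] = KH · pCO2 = 10^(−1.57) × 632×10^-6 = 1.701×10^-5 mol/kg
α₀ = 1/(1 + K1/[H⁺] + K1K2/[H⁺]²) = 1/(1 + 10^+2.09 + 10^+0.89) = 0.007588
DIC = [CO2*]/α₀ = 1.701×10^-5 / 0.007588 = 2.242 mmol/kg
[CO3²⁻] = α₂·DIC; α₂ = 0.05890, so [CO3²⁻] = 0.05890 × 2.242 = 0.132 mmol/kg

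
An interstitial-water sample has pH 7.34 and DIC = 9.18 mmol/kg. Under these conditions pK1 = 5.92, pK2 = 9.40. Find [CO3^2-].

[CO3²⁻] = 0.0764 mmol/kg

α₂ = 1 / (1 + [H⁺]/K2 + [H⁺]²/(K1K2)) = 1 / (1 + 10^+2.06 + 10^+0.64)
   = 1 / (1 + 114.82 + 4.3652) = 1/120.18 = 0.008321
[CO3²⁻] = α₂ × DIC = 0.008321 × 9.18 = 0.0764 mmol/kg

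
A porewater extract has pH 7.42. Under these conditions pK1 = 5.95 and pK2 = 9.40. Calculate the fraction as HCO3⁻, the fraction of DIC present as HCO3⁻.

α₁ = 1 / (1 + [H⁺]/K1 + K2/[H⁺]) = 1 / (1 + 10^-1.47 + 10^-1.98)
   = 1 / (1 + 0.033884 + 0.010471) = 1/1.0444 = 0.9575

α₁ = 0.958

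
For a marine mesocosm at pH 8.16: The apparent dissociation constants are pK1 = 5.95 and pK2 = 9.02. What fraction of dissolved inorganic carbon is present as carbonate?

α₂ = 0.121

α₂ = 1 / (1 + [H⁺]/K2 + [H⁺]²/(K1K2)) = 1 / (1 + 10^+0.86 + 10^-1.35)
   = 1 / (1 + 7.2444 + 0.044668) = 1/8.2890 = 0.1206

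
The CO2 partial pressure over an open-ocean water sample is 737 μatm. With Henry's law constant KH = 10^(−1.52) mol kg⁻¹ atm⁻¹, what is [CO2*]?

[CO2*] = 22.3 μmol/kg

KH = 10^(−1.52) = 3.020×10^-2 mol kg⁻¹ atm⁻¹
[CO2*] = KH · pCO2 = 3.020×10^-2 × 737×10^-6 atm = 2.23×10^-5 mol/kg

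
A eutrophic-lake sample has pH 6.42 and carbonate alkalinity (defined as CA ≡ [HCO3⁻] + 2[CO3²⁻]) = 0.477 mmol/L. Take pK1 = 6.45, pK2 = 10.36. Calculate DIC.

CA = [HCO3⁻] + 2[CO3²⁻] = (α₁ + 2α₂)·DIC
At pH 6.42: [H⁺]/K1 = 10^0.03 = 1.0715, K2/[H⁺] = 10^-3.94 = 0.00011482
α₁ = 1/(1 + 1.0715 + 0.00011482) = 1/2.0716 = 0.4827; α₂ = α₁·K2/[H⁺] = 5.542×10^-5
α₁ + 2α₂ = 0.4828
DIC = CA / (α₁ + 2α₂) = 0.477 / 0.4828 = 0.988 mmol/L

DIC = 0.988 mmol/L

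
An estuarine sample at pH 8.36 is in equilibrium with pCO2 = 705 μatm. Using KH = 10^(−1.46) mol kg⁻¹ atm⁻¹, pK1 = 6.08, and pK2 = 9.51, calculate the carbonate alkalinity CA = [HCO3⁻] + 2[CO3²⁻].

CA = 5.32 mmol/kg

[CO2*] = KH · pCO2 = 10^(−1.46) × 705×10^-6 = 2.444×10^-5 mol/kg
α₀ = 1/(1 + K1/[H⁺] + K1K2/[H⁺]²) = 1/(1 + 10^+2.28 + 10^+1.13) = 0.004877
DIC = [CO2*]/α₀ = 2.444×10^-5 / 0.004877 = 5.012 mmol/kg
CA = (α₁ + 2α₂)·DIC = (0.9293 + 2×0.06579) × 5.012 = 5.32 mmol/kg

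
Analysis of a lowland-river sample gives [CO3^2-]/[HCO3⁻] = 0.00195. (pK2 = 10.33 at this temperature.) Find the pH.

From K2 = [H⁺][CO3^2-]/[HCO3⁻]:  pH = pK2 + log₁₀([CO3^2-]/[HCO3⁻])
log₁₀(0.00195) = -2.710
pH = 10.33 + (-2.710) = 7.62

pH = 7.62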